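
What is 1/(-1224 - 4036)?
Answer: -1/5260 ≈ -0.00019011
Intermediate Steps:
1/(-1224 - 4036) = 1/(-5260) = -1/5260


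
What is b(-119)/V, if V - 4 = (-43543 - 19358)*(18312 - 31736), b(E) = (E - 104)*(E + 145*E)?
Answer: 1937201/422191514 ≈ 0.0045884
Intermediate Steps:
b(E) = 146*E*(-104 + E) (b(E) = (-104 + E)*(146*E) = 146*E*(-104 + E))
V = 844383028 (V = 4 + (-43543 - 19358)*(18312 - 31736) = 4 - 62901*(-13424) = 4 + 844383024 = 844383028)
b(-119)/V = (146*(-119)*(-104 - 119))/844383028 = (146*(-119)*(-223))*(1/844383028) = 3874402*(1/844383028) = 1937201/422191514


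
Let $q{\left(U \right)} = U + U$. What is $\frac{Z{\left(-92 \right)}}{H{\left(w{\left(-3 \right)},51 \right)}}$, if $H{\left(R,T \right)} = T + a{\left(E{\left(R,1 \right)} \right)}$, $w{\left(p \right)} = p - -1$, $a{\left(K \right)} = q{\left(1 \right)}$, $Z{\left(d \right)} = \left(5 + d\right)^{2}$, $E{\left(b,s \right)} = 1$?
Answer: $\frac{7569}{53} \approx 142.81$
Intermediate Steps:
$q{\left(U \right)} = 2 U$
$a{\left(K \right)} = 2$ ($a{\left(K \right)} = 2 \cdot 1 = 2$)
$w{\left(p \right)} = 1 + p$ ($w{\left(p \right)} = p + 1 = 1 + p$)
$H{\left(R,T \right)} = 2 + T$ ($H{\left(R,T \right)} = T + 2 = 2 + T$)
$\frac{Z{\left(-92 \right)}}{H{\left(w{\left(-3 \right)},51 \right)}} = \frac{\left(5 - 92\right)^{2}}{2 + 51} = \frac{\left(-87\right)^{2}}{53} = 7569 \cdot \frac{1}{53} = \frac{7569}{53}$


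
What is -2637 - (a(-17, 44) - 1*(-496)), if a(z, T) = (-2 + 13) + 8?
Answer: -3152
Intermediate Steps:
a(z, T) = 19 (a(z, T) = 11 + 8 = 19)
-2637 - (a(-17, 44) - 1*(-496)) = -2637 - (19 - 1*(-496)) = -2637 - (19 + 496) = -2637 - 1*515 = -2637 - 515 = -3152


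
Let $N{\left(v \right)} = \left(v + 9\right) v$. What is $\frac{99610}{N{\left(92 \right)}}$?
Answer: $\frac{49805}{4646} \approx 10.72$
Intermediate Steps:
$N{\left(v \right)} = v \left(9 + v\right)$ ($N{\left(v \right)} = \left(9 + v\right) v = v \left(9 + v\right)$)
$\frac{99610}{N{\left(92 \right)}} = \frac{99610}{92 \left(9 + 92\right)} = \frac{99610}{92 \cdot 101} = \frac{99610}{9292} = 99610 \cdot \frac{1}{9292} = \frac{49805}{4646}$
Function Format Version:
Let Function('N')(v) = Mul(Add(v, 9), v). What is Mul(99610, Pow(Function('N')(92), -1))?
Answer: Rational(49805, 4646) ≈ 10.720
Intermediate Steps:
Function('N')(v) = Mul(v, Add(9, v)) (Function('N')(v) = Mul(Add(9, v), v) = Mul(v, Add(9, v)))
Mul(99610, Pow(Function('N')(92), -1)) = Mul(99610, Pow(Mul(92, Add(9, 92)), -1)) = Mul(99610, Pow(Mul(92, 101), -1)) = Mul(99610, Pow(9292, -1)) = Mul(99610, Rational(1, 9292)) = Rational(49805, 4646)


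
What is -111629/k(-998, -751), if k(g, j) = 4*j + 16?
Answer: 111629/2988 ≈ 37.359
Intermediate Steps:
k(g, j) = 16 + 4*j
-111629/k(-998, -751) = -111629/(16 + 4*(-751)) = -111629/(16 - 3004) = -111629/(-2988) = -111629*(-1/2988) = 111629/2988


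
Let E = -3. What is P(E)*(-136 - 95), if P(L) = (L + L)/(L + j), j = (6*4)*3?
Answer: 462/23 ≈ 20.087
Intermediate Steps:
j = 72 (j = 24*3 = 72)
P(L) = 2*L/(72 + L) (P(L) = (L + L)/(L + 72) = (2*L)/(72 + L) = 2*L/(72 + L))
P(E)*(-136 - 95) = (2*(-3)/(72 - 3))*(-136 - 95) = (2*(-3)/69)*(-231) = (2*(-3)*(1/69))*(-231) = -2/23*(-231) = 462/23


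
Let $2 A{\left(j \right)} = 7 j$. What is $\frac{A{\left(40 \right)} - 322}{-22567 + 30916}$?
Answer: $- \frac{182}{8349} \approx -0.021799$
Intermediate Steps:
$A{\left(j \right)} = \frac{7 j}{2}$
$\frac{A{\left(40 \right)} - 322}{-22567 + 30916} = \frac{\frac{7}{2} \cdot 40 - 322}{-22567 + 30916} = \frac{140 - 322}{8349} = \left(-182\right) \frac{1}{8349} = - \frac{182}{8349}$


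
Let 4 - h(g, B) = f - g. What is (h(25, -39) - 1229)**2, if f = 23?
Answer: 1495729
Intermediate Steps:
h(g, B) = -19 + g (h(g, B) = 4 - (23 - g) = 4 + (-23 + g) = -19 + g)
(h(25, -39) - 1229)**2 = ((-19 + 25) - 1229)**2 = (6 - 1229)**2 = (-1223)**2 = 1495729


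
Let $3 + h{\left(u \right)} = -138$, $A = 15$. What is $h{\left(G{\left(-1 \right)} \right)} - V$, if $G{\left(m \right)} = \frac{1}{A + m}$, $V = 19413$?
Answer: $-19554$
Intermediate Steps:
$G{\left(m \right)} = \frac{1}{15 + m}$
$h{\left(u \right)} = -141$ ($h{\left(u \right)} = -3 - 138 = -141$)
$h{\left(G{\left(-1 \right)} \right)} - V = -141 - 19413 = -19554$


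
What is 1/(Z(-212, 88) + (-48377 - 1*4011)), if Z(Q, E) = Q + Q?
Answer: -1/52812 ≈ -1.8935e-5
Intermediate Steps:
Z(Q, E) = 2*Q
1/(Z(-212, 88) + (-48377 - 1*4011)) = 1/(2*(-212) + (-48377 - 1*4011)) = 1/(-424 + (-48377 - 4011)) = 1/(-424 - 52388) = 1/(-52812) = -1/52812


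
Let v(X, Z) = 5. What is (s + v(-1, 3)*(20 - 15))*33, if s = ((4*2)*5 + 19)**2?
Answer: 115698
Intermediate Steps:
s = 3481 (s = (8*5 + 19)**2 = (40 + 19)**2 = 59**2 = 3481)
(s + v(-1, 3)*(20 - 15))*33 = (3481 + 5*(20 - 15))*33 = (3481 + 5*5)*33 = (3481 + 25)*33 = 3506*33 = 115698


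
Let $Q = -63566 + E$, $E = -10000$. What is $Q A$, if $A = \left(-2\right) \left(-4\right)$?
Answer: $-588528$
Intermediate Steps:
$A = 8$
$Q = -73566$ ($Q = -63566 - 10000 = -73566$)
$Q A = \left(-73566\right) 8 = -588528$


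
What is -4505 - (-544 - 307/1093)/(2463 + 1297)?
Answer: -18513513501/4109680 ≈ -4504.9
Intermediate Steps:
-4505 - (-544 - 307/1093)/(2463 + 1297) = -4505 - (-544 - 307*1/1093)/3760 = -4505 - (-544 - 307/1093)/3760 = -4505 - (-594899)/(1093*3760) = -4505 - 1*(-594899/4109680) = -4505 + 594899/4109680 = -18513513501/4109680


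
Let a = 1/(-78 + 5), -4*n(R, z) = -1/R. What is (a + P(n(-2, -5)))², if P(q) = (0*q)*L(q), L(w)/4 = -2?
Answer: 1/5329 ≈ 0.00018765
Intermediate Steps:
n(R, z) = 1/(4*R) (n(R, z) = -(-1)/(4*R) = 1/(4*R))
L(w) = -8 (L(w) = 4*(-2) = -8)
a = -1/73 (a = 1/(-73) = -1/73 ≈ -0.013699)
P(q) = 0 (P(q) = (0*q)*(-8) = 0*(-8) = 0)
(a + P(n(-2, -5)))² = (-1/73 + 0)² = (-1/73)² = 1/5329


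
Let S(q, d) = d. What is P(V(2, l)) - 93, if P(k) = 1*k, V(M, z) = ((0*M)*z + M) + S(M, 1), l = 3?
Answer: -90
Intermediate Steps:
V(M, z) = 1 + M (V(M, z) = ((0*M)*z + M) + 1 = (0*z + M) + 1 = (0 + M) + 1 = M + 1 = 1 + M)
P(k) = k
P(V(2, l)) - 93 = (1 + 2) - 93 = 3 - 93 = -90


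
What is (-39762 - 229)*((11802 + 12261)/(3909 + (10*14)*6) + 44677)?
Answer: -2828631894592/1583 ≈ -1.7869e+9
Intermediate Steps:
(-39762 - 229)*((11802 + 12261)/(3909 + (10*14)*6) + 44677) = -39991*(24063/(3909 + 140*6) + 44677) = -39991*(24063/(3909 + 840) + 44677) = -39991*(24063/4749 + 44677) = -39991*(24063*(1/4749) + 44677) = -39991*(8021/1583 + 44677) = -39991*70731712/1583 = -2828631894592/1583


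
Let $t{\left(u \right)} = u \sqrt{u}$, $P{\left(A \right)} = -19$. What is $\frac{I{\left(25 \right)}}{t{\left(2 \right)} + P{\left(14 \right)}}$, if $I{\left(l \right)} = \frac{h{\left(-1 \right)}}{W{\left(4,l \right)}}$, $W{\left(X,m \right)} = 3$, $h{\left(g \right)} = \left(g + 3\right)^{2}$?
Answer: $- \frac{76}{1059} - \frac{8 \sqrt{2}}{1059} \approx -0.082449$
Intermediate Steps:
$h{\left(g \right)} = \left(3 + g\right)^{2}$
$t{\left(u \right)} = u^{\frac{3}{2}}$
$I{\left(l \right)} = \frac{4}{3}$ ($I{\left(l \right)} = \frac{\left(3 - 1\right)^{2}}{3} = 2^{2} \cdot \frac{1}{3} = 4 \cdot \frac{1}{3} = \frac{4}{3}$)
$\frac{I{\left(25 \right)}}{t{\left(2 \right)} + P{\left(14 \right)}} = \frac{4}{3 \left(2^{\frac{3}{2}} - 19\right)} = \frac{4}{3 \left(2 \sqrt{2} - 19\right)} = \frac{4}{3 \left(-19 + 2 \sqrt{2}\right)}$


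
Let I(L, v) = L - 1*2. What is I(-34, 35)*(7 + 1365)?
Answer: -49392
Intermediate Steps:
I(L, v) = -2 + L (I(L, v) = L - 2 = -2 + L)
I(-34, 35)*(7 + 1365) = (-2 - 34)*(7 + 1365) = -36*1372 = -49392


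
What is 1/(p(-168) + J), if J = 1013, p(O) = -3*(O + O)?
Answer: 1/2021 ≈ 0.00049480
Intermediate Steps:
p(O) = -6*O
1/(p(-168) + J) = 1/(-6*(-168) + 1013) = 1/(1008 + 1013) = 1/2021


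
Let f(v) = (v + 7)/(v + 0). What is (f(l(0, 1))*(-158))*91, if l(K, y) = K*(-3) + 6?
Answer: -93457/3 ≈ -31152.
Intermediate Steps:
l(K, y) = 6 - 3*K (l(K, y) = -3*K + 6 = 6 - 3*K)
f(v) = (7 + v)/v
(f(l(0, 1))*(-158))*91 = (((7 + (6 - 3*0))/(6 - 3*0))*(-158))*91 = (((7 + (6 + 0))/(6 + 0))*(-158))*91 = (((7 + 6)/6)*(-158))*91 = (((1/6)*13)*(-158))*91 = ((13/6)*(-158))*91 = -1027/3*91 = -93457/3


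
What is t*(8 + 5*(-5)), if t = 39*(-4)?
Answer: 2652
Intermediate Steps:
t = -156
t*(8 + 5*(-5)) = -156*(8 + 5*(-5)) = -156*(8 - 25) = -156*(-17) = 2652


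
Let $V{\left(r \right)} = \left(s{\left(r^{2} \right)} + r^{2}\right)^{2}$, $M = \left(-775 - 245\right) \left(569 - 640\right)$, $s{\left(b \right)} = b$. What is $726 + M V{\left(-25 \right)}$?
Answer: $113156250726$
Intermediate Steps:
$M = 72420$ ($M = \left(-1020\right) \left(-71\right) = 72420$)
$V{\left(r \right)} = 4 r^{4}$ ($V{\left(r \right)} = \left(r^{2} + r^{2}\right)^{2} = \left(2 r^{2}\right)^{2} = 4 r^{4}$)
$726 + M V{\left(-25 \right)} = 726 + 72420 \cdot 4 \left(-25\right)^{4} = 726 + 72420 \cdot 4 \cdot 390625 = 726 + 72420 \cdot 1562500 = 726 + 113156250000 = 113156250726$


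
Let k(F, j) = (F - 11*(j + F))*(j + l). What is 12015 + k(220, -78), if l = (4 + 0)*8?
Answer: 73747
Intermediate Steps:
l = 32 (l = 4*8 = 32)
k(F, j) = (32 + j)*(-11*j - 10*F) (k(F, j) = (F - 11*(j + F))*(j + 32) = (F - 11*(F + j))*(32 + j) = (F + (-11*F - 11*j))*(32 + j) = (-11*j - 10*F)*(32 + j) = (32 + j)*(-11*j - 10*F))
12015 + k(220, -78) = 12015 + (-352*(-78) - 320*220 - 11*(-78)**2 - 10*220*(-78)) = 12015 + (27456 - 70400 - 11*6084 + 171600) = 12015 + (27456 - 70400 - 66924 + 171600) = 12015 + 61732 = 73747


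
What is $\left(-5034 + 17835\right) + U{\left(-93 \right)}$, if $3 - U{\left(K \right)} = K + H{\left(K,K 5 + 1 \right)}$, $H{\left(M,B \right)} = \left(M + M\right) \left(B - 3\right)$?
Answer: $-73965$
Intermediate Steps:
$H{\left(M,B \right)} = 2 M \left(-3 + B\right)$
$U{\left(K \right)} = 3 - K - 2 K \left(-2 + 5 K\right)$ ($U{\left(K \right)} = 3 - \left(K + 2 K \left(-3 + \left(K 5 + 1\right)\right)\right) = 3 - \left(K + 2 K \left(-3 + \left(5 K + 1\right)\right)\right) = 3 - \left(K + 2 K \left(-3 + \left(1 + 5 K\right)\right)\right) = 3 - \left(K + 2 K \left(-2 + 5 K\right)\right) = 3 - K - 2 K \left(-2 + 5 K\right)$)
$\left(-5034 + 17835\right) + U{\left(-93 \right)} = \left(-5034 + 17835\right) + \left(3 - 10 \left(-93\right)^{2} + 3 \left(-93\right)\right) = 12801 - 86766 = -73965$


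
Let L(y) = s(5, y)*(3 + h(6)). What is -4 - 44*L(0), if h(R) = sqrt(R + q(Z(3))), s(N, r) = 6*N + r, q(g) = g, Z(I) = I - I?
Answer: -3964 - 1320*sqrt(6) ≈ -7197.3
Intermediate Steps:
Z(I) = 0
s(N, r) = r + 6*N
h(R) = sqrt(R) (h(R) = sqrt(R + 0) = sqrt(R))
L(y) = (3 + sqrt(6))*(30 + y) (L(y) = (y + 6*5)*(3 + sqrt(6)) = (y + 30)*(3 + sqrt(6)) = (30 + y)*(3 + sqrt(6)) = (3 + sqrt(6))*(30 + y))
-4 - 44*L(0) = -4 - 44*(3 + sqrt(6))*(30 + 0) = -4 - 44*(3 + sqrt(6))*30 = -4 - 44*(90 + 30*sqrt(6)) = -4 + (-3960 - 1320*sqrt(6)) = -3964 - 1320*sqrt(6)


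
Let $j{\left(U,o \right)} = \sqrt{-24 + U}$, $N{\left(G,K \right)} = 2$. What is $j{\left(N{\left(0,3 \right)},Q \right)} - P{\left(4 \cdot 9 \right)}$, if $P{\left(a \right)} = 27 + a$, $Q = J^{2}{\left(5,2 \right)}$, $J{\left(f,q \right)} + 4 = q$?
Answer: $-63 + i \sqrt{22} \approx -63.0 + 4.6904 i$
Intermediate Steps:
$J{\left(f,q \right)} = -4 + q$
$Q = 4$ ($Q = \left(-4 + 2\right)^{2} = \left(-2\right)^{2} = 4$)
$j{\left(N{\left(0,3 \right)},Q \right)} - P{\left(4 \cdot 9 \right)} = \sqrt{-24 + 2} - \left(27 + 4 \cdot 9\right) = \sqrt{-22} - \left(27 + 36\right) = i \sqrt{22} - 63 = -63 + i \sqrt{22}$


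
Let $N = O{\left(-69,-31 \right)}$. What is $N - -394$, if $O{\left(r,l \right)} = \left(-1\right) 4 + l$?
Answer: $359$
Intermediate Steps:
$O{\left(r,l \right)} = -4 + l$
$N = -35$ ($N = -4 - 31 = -35$)
$N - -394 = -35 - -394 = -35 + 394 = 359$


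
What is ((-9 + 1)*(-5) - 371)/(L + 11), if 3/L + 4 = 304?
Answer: -33100/1101 ≈ -30.064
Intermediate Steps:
L = 1/100 (L = 3/(-4 + 304) = 3/300 = 3*(1/300) = 1/100 ≈ 0.010000)
((-9 + 1)*(-5) - 371)/(L + 11) = ((-9 + 1)*(-5) - 371)/(1/100 + 11) = (-8*(-5) - 371)/(1101/100) = (40 - 371)*(100/1101) = -331*100/1101 = -33100/1101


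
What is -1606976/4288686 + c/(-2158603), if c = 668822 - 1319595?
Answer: -338931080125/4628785232829 ≈ -0.073223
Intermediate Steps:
c = -650773
-1606976/4288686 + c/(-2158603) = -1606976/4288686 - 650773/(-2158603) = -1606976*1/4288686 - 650773*(-1/2158603) = -803488/2144343 + 650773/2158603 = -338931080125/4628785232829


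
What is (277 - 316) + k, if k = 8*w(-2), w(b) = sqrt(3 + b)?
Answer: -31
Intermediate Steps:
k = 8 (k = 8*sqrt(3 - 2) = 8*sqrt(1) = 8*1 = 8)
(277 - 316) + k = (277 - 316) + 8 = -39 + 8 = -31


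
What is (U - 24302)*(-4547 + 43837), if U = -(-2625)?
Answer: -851689330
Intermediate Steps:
U = 2625 (U = -125*(-21) = 2625)
(U - 24302)*(-4547 + 43837) = (2625 - 24302)*(-4547 + 43837) = -21677*39290 = -851689330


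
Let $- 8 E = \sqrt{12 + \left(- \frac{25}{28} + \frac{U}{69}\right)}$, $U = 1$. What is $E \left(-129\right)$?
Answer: $\frac{43 \sqrt{10378221}}{2576} \approx 53.775$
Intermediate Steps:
$E = - \frac{\sqrt{10378221}}{7728}$ ($E = - \frac{\sqrt{12 + \left(- \frac{25}{28} + 1 \cdot \frac{1}{69}\right)}}{8} = - \frac{\sqrt{12 + \left(\left(-25\right) \frac{1}{28} + 1 \cdot \frac{1}{69}\right)}}{8} = - \frac{\sqrt{12 + \left(- \frac{25}{28} + \frac{1}{69}\right)}}{8} = - \frac{\sqrt{12 - \frac{1697}{1932}}}{8} = - \frac{\sqrt{\frac{21487}{1932}}}{8} = - \frac{\frac{1}{966} \sqrt{10378221}}{8} = - \frac{\sqrt{10378221}}{7728} \approx -0.41686$)
$E \left(-129\right) = - \frac{\sqrt{10378221}}{7728} \left(-129\right) = \frac{43 \sqrt{10378221}}{2576}$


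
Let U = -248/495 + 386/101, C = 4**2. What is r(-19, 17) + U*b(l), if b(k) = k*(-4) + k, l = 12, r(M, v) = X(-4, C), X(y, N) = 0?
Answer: -664088/5555 ≈ -119.55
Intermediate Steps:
C = 16
r(M, v) = 0
b(k) = -3*k (b(k) = -4*k + k = -3*k)
U = 166022/49995 (U = -248*1/495 + 386*(1/101) = -248/495 + 386/101 = 166022/49995 ≈ 3.3208)
r(-19, 17) + U*b(l) = 0 + 166022*(-3*12)/49995 = 0 + (166022/49995)*(-36) = 0 - 664088/5555 = -664088/5555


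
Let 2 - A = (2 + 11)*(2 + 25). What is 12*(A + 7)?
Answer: -4104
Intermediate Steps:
A = -349 (A = 2 - (2 + 11)*(2 + 25) = 2 - 13*27 = 2 - 1*351 = 2 - 351 = -349)
12*(A + 7) = 12*(-349 + 7) = 12*(-342) = -4104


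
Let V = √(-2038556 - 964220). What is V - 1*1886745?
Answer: -1886745 + 86*I*√406 ≈ -1.8867e+6 + 1732.9*I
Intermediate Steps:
V = 86*I*√406 (V = √(-3002776) = 86*I*√406 ≈ 1732.9*I)
V - 1*1886745 = 86*I*√406 - 1*1886745 = 86*I*√406 - 1886745 = -1886745 + 86*I*√406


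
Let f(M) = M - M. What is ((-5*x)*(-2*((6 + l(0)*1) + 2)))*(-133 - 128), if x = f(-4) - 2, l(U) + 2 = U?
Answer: 31320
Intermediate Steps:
f(M) = 0
l(U) = -2 + U
x = -2 (x = 0 - 2 = -2)
((-5*x)*(-2*((6 + l(0)*1) + 2)))*(-133 - 128) = ((-5*(-2))*(-2*((6 + (-2 + 0)*1) + 2)))*(-133 - 128) = (10*(-2*((6 - 2*1) + 2)))*(-261) = (10*(-2*((6 - 2) + 2)))*(-261) = (10*(-2*(4 + 2)))*(-261) = (10*(-2*6))*(-261) = (10*(-12))*(-261) = -120*(-261) = 31320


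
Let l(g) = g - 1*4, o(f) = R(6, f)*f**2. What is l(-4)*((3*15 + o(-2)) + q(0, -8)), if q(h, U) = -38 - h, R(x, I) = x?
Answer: -248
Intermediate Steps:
o(f) = 6*f**2
l(g) = -4 + g (l(g) = g - 4 = -4 + g)
l(-4)*((3*15 + o(-2)) + q(0, -8)) = (-4 - 4)*((3*15 + 6*(-2)**2) + (-38 - 1*0)) = -8*((45 + 6*4) + (-38 + 0)) = -8*((45 + 24) - 38) = -8*(69 - 38) = -8*31 = -248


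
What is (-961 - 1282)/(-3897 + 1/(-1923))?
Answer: 4313289/7493932 ≈ 0.57557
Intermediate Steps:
(-961 - 1282)/(-3897 + 1/(-1923)) = -2243/(-3897 - 1/1923) = -2243/(-7493932/1923) = -2243*(-1923/7493932) = 4313289/7493932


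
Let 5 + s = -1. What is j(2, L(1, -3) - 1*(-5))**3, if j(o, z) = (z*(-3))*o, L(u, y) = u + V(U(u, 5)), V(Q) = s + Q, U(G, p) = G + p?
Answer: -46656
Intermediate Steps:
s = -6 (s = -5 - 1 = -6)
V(Q) = -6 + Q
L(u, y) = -1 + 2*u (L(u, y) = u + (-6 + (u + 5)) = u + (-6 + (5 + u)) = u + (-1 + u) = -1 + 2*u)
j(o, z) = -3*o*z (j(o, z) = (-3*z)*o = -3*o*z)
j(2, L(1, -3) - 1*(-5))**3 = (-3*2*((-1 + 2*1) - 1*(-5)))**3 = (-3*2*((-1 + 2) + 5))**3 = (-3*2*(1 + 5))**3 = (-3*2*6)**3 = (-36)**3 = -46656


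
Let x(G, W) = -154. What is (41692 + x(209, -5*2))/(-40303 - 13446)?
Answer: -41538/53749 ≈ -0.77281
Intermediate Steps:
(41692 + x(209, -5*2))/(-40303 - 13446) = (41692 - 154)/(-40303 - 13446) = 41538/(-53749) = 41538*(-1/53749) = -41538/53749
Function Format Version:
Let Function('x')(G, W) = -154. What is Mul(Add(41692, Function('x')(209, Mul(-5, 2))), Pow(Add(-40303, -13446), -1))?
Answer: Rational(-41538, 53749) ≈ -0.77281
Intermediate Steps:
Mul(Add(41692, Function('x')(209, Mul(-5, 2))), Pow(Add(-40303, -13446), -1)) = Mul(Add(41692, -154), Pow(Add(-40303, -13446), -1)) = Mul(41538, Pow(-53749, -1)) = Mul(41538, Rational(-1, 53749)) = Rational(-41538, 53749)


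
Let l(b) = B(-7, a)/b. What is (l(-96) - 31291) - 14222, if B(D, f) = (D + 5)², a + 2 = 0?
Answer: -1092313/24 ≈ -45513.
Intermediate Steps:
a = -2 (a = -2 + 0 = -2)
B(D, f) = (5 + D)²
l(b) = 4/b (l(b) = (5 - 7)²/b = (-2)²/b = 4/b)
(l(-96) - 31291) - 14222 = (4/(-96) - 31291) - 14222 = (4*(-1/96) - 31291) - 14222 = (-1/24 - 31291) - 14222 = -750985/24 - 14222 = -1092313/24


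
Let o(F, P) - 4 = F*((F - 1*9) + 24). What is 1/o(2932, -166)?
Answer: 1/8640608 ≈ 1.1573e-7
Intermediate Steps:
o(F, P) = 4 + F*(15 + F) (o(F, P) = 4 + F*((F - 1*9) + 24) = 4 + F*((F - 9) + 24) = 4 + F*((-9 + F) + 24) = 4 + F*(15 + F))
1/o(2932, -166) = 1/(4 + 2932² + 15*2932) = 1/(4 + 8596624 + 43980) = 1/8640608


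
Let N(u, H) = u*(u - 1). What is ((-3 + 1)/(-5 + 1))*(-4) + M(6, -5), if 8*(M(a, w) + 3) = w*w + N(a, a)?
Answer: 15/8 ≈ 1.8750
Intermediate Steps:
N(u, H) = u*(-1 + u)
M(a, w) = -3 + w²/8 + a*(-1 + a)/8 (M(a, w) = -3 + (w*w + a*(-1 + a))/8 = -3 + (w² + a*(-1 + a))/8 = -3 + (w²/8 + a*(-1 + a)/8) = -3 + w²/8 + a*(-1 + a)/8)
((-3 + 1)/(-5 + 1))*(-4) + M(6, -5) = ((-3 + 1)/(-5 + 1))*(-4) + (-3 + (⅛)*(-5)² + (⅛)*6*(-1 + 6)) = -2/(-4)*(-4) + (-3 + (⅛)*25 + (⅛)*6*5) = -2*(-¼)*(-4) + (-3 + 25/8 + 15/4) = (½)*(-4) + 31/8 = -2 + 31/8 = 15/8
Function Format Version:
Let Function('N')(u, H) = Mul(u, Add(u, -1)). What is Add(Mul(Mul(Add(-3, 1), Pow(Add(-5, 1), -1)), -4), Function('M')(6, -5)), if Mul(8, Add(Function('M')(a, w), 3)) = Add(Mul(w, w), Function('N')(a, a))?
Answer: Rational(15, 8) ≈ 1.8750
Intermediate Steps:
Function('N')(u, H) = Mul(u, Add(-1, u))
Function('M')(a, w) = Add(-3, Mul(Rational(1, 8), Pow(w, 2)), Mul(Rational(1, 8), a, Add(-1, a))) (Function('M')(a, w) = Add(-3, Mul(Rational(1, 8), Add(Mul(w, w), Mul(a, Add(-1, a))))) = Add(-3, Mul(Rational(1, 8), Add(Pow(w, 2), Mul(a, Add(-1, a))))) = Add(-3, Add(Mul(Rational(1, 8), Pow(w, 2)), Mul(Rational(1, 8), a, Add(-1, a)))) = Add(-3, Mul(Rational(1, 8), Pow(w, 2)), Mul(Rational(1, 8), a, Add(-1, a))))
Add(Mul(Mul(Add(-3, 1), Pow(Add(-5, 1), -1)), -4), Function('M')(6, -5)) = Add(Mul(Mul(Add(-3, 1), Pow(Add(-5, 1), -1)), -4), Add(-3, Mul(Rational(1, 8), Pow(-5, 2)), Mul(Rational(1, 8), 6, Add(-1, 6)))) = Add(Mul(Mul(-2, Pow(-4, -1)), -4), Add(-3, Mul(Rational(1, 8), 25), Mul(Rational(1, 8), 6, 5))) = Add(Mul(Mul(-2, Rational(-1, 4)), -4), Add(-3, Rational(25, 8), Rational(15, 4))) = Add(Mul(Rational(1, 2), -4), Rational(31, 8)) = Add(-2, Rational(31, 8)) = Rational(15, 8)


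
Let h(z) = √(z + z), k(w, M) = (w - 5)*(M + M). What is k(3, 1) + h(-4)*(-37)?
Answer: -4 - 74*I*√2 ≈ -4.0 - 104.65*I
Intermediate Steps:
k(w, M) = 2*M*(-5 + w) (k(w, M) = (-5 + w)*(2*M) = 2*M*(-5 + w))
h(z) = √2*√z (h(z) = √(2*z) = √2*√z)
k(3, 1) + h(-4)*(-37) = 2*1*(-5 + 3) + (√2*√(-4))*(-37) = 2*1*(-2) + (√2*(2*I))*(-37) = -4 + (2*I*√2)*(-37) = -4 - 74*I*√2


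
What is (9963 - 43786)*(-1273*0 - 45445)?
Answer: 1537086235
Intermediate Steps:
(9963 - 43786)*(-1273*0 - 45445) = -33823*(0 - 45445) = -33823*(-45445) = 1537086235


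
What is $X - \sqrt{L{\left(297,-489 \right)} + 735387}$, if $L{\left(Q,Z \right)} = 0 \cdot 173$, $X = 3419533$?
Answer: $3419533 - \sqrt{735387} \approx 3.4187 \cdot 10^{6}$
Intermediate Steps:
$L{\left(Q,Z \right)} = 0$
$X - \sqrt{L{\left(297,-489 \right)} + 735387} = 3419533 - \sqrt{0 + 735387} = 3419533 - \sqrt{735387}$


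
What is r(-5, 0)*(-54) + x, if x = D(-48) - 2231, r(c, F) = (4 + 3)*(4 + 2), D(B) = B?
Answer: -4547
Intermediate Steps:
r(c, F) = 42 (r(c, F) = 7*6 = 42)
x = -2279 (x = -48 - 2231 = -2279)
r(-5, 0)*(-54) + x = 42*(-54) - 2279 = -2268 - 2279 = -4547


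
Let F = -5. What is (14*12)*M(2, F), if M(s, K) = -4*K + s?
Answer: 3696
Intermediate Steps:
M(s, K) = s - 4*K
(14*12)*M(2, F) = (14*12)*(2 - 4*(-5)) = 168*(2 + 20) = 168*22 = 3696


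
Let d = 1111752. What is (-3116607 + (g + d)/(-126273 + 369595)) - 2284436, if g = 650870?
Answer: -657095411112/121661 ≈ -5.4010e+6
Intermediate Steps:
(-3116607 + (g + d)/(-126273 + 369595)) - 2284436 = (-3116607 + (650870 + 1111752)/(-126273 + 369595)) - 2284436 = (-3116607 + 1762622/243322) - 2284436 = (-3116607 + 1762622*(1/243322)) - 2284436 = (-3116607 + 881311/121661) - 2284436 = -379168642916/121661 - 2284436 = -657095411112/121661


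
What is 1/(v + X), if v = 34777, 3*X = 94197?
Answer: 1/66176 ≈ 1.5111e-5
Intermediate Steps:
X = 31399 (X = (⅓)*94197 = 31399)
1/(v + X) = 1/(34777 + 31399) = 1/66176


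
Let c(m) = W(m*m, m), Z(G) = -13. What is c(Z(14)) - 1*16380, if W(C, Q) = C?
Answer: -16211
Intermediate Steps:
c(m) = m**2 (c(m) = m*m = m**2)
c(Z(14)) - 1*16380 = (-13)**2 - 1*16380 = 169 - 16380 = -16211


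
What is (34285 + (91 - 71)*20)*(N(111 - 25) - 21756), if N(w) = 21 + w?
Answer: -750895565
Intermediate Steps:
(34285 + (91 - 71)*20)*(N(111 - 25) - 21756) = (34285 + (91 - 71)*20)*((21 + (111 - 25)) - 21756) = (34285 + 20*20)*((21 + 86) - 21756) = (34285 + 400)*(107 - 21756) = 34685*(-21649) = -750895565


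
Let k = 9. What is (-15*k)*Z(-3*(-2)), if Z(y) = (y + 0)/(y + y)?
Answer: -135/2 ≈ -67.500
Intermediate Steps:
Z(y) = 1/2 (Z(y) = y/((2*y)) = y*(1/(2*y)) = 1/2)
(-15*k)*Z(-3*(-2)) = -15*9*(1/2) = -135*1/2 = -135/2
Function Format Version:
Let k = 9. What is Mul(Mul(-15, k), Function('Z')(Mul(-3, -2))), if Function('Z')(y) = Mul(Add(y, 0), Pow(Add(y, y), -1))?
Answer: Rational(-135, 2) ≈ -67.500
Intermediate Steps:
Function('Z')(y) = Rational(1, 2) (Function('Z')(y) = Mul(y, Pow(Mul(2, y), -1)) = Mul(y, Mul(Rational(1, 2), Pow(y, -1))) = Rational(1, 2))
Mul(Mul(-15, k), Function('Z')(Mul(-3, -2))) = Mul(Mul(-15, 9), Rational(1, 2)) = Mul(-135, Rational(1, 2)) = Rational(-135, 2)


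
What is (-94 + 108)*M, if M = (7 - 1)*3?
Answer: 252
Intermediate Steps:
M = 18 (M = 6*3 = 18)
(-94 + 108)*M = (-94 + 108)*18 = 14*18 = 252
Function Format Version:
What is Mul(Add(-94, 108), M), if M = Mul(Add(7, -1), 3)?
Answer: 252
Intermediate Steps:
M = 18 (M = Mul(6, 3) = 18)
Mul(Add(-94, 108), M) = Mul(Add(-94, 108), 18) = Mul(14, 18) = 252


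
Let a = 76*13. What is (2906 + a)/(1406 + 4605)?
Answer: 3894/6011 ≈ 0.64781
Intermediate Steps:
a = 988
(2906 + a)/(1406 + 4605) = (2906 + 988)/(1406 + 4605) = 3894/6011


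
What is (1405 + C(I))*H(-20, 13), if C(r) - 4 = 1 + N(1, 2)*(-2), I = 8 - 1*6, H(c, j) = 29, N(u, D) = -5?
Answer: 41180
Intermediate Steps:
I = 2 (I = 8 - 6 = 2)
C(r) = 15 (C(r) = 4 + (1 - 5*(-2)) = 4 + (1 + 10) = 4 + 11 = 15)
(1405 + C(I))*H(-20, 13) = (1405 + 15)*29 = 1420*29 = 41180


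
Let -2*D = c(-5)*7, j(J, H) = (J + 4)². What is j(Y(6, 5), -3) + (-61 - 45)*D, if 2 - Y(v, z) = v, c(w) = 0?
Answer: 0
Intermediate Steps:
Y(v, z) = 2 - v
j(J, H) = (4 + J)²
D = 0 (D = -0*7 = -½*0 = 0)
j(Y(6, 5), -3) + (-61 - 45)*D = (4 + (2 - 1*6))² + (-61 - 45)*0 = (4 + (2 - 6))² - 106*0 = (4 - 4)² + 0 = 0² + 0 = 0 + 0 = 0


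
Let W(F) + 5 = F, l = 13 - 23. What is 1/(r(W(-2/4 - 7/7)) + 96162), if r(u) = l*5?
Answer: 1/96112 ≈ 1.0405e-5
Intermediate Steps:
l = -10
W(F) = -5 + F
r(u) = -50 (r(u) = -10*5 = -50)
1/(r(W(-2/4 - 7/7)) + 96162) = 1/(-50 + 96162) = 1/96112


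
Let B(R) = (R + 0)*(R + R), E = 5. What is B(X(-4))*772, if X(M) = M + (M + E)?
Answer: 13896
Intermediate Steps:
X(M) = 5 + 2*M (X(M) = M + (M + 5) = M + (5 + M) = 5 + 2*M)
B(R) = 2*R**2 (B(R) = R*(2*R) = 2*R**2)
B(X(-4))*772 = (2*(5 + 2*(-4))**2)*772 = (2*(5 - 8)**2)*772 = (2*(-3)**2)*772 = (2*9)*772 = 18*772 = 13896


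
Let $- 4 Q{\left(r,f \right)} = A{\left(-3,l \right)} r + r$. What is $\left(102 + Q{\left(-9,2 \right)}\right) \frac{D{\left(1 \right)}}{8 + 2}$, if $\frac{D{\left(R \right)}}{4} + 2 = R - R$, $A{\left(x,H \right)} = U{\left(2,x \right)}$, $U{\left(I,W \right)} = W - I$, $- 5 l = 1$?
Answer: $- \frac{372}{5} \approx -74.4$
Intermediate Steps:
$l = - \frac{1}{5}$ ($l = \left(- \frac{1}{5}\right) 1 = - \frac{1}{5} \approx -0.2$)
$A{\left(x,H \right)} = -2 + x$ ($A{\left(x,H \right)} = x - 2 = -2 + x$)
$D{\left(R \right)} = -8$ ($D{\left(R \right)} = -8 + 4 \left(R - R\right) = -8 + 4 \cdot 0 = -8 + 0 = -8$)
$Q{\left(r,f \right)} = r$ ($Q{\left(r,f \right)} = - \frac{\left(-2 - 3\right) r + r}{4} = - \frac{- 5 r + r}{4} = - \frac{\left(-4\right) r}{4} = r$)
$\left(102 + Q{\left(-9,2 \right)}\right) \frac{D{\left(1 \right)}}{8 + 2} = \left(102 - 9\right) \left(- \frac{8}{8 + 2}\right) = 93 \left(- \frac{8}{10}\right) = 93 \left(\left(-8\right) \frac{1}{10}\right) = 93 \left(- \frac{4}{5}\right) = - \frac{372}{5}$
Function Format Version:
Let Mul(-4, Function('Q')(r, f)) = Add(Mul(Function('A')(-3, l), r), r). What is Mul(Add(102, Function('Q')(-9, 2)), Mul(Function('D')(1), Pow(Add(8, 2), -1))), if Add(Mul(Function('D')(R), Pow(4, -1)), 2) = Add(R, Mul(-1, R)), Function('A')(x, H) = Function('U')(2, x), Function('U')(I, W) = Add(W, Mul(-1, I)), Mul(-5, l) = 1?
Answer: Rational(-372, 5) ≈ -74.400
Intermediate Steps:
l = Rational(-1, 5) (l = Mul(Rational(-1, 5), 1) = Rational(-1, 5) ≈ -0.20000)
Function('A')(x, H) = Add(-2, x) (Function('A')(x, H) = Add(x, Mul(-1, 2)) = Add(x, -2) = Add(-2, x))
Function('D')(R) = -8 (Function('D')(R) = Add(-8, Mul(4, Add(R, Mul(-1, R)))) = Add(-8, Mul(4, 0)) = Add(-8, 0) = -8)
Function('Q')(r, f) = r (Function('Q')(r, f) = Mul(Rational(-1, 4), Add(Mul(Add(-2, -3), r), r)) = Mul(Rational(-1, 4), Add(Mul(-5, r), r)) = Mul(Rational(-1, 4), Mul(-4, r)) = r)
Mul(Add(102, Function('Q')(-9, 2)), Mul(Function('D')(1), Pow(Add(8, 2), -1))) = Mul(Add(102, -9), Mul(-8, Pow(Add(8, 2), -1))) = Mul(93, Mul(-8, Pow(10, -1))) = Mul(93, Mul(-8, Rational(1, 10))) = Mul(93, Rational(-4, 5)) = Rational(-372, 5)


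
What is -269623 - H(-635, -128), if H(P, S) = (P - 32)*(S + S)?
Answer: -440375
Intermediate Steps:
H(P, S) = 2*S*(-32 + P) (H(P, S) = (-32 + P)*(2*S) = 2*S*(-32 + P))
-269623 - H(-635, -128) = -269623 - 2*(-128)*(-32 - 635) = -269623 - 2*(-128)*(-667) = -269623 - 1*170752 = -269623 - 170752 = -440375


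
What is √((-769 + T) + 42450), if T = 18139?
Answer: 2*√14955 ≈ 244.58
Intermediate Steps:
√((-769 + T) + 42450) = √((-769 + 18139) + 42450) = √(17370 + 42450) = √59820 = 2*√14955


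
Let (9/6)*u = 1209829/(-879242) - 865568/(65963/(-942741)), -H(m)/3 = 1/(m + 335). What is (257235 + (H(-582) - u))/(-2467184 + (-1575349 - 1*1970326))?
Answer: 13206683359768560787/9938817236690218149 ≈ 1.3288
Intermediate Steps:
H(m) = -3/(335 + m) (H(m) = -3/(m + 335) = -3/(335 + m))
u = 717467056174538569/86996160069 (u = 2*(1209829/(-879242) - 865568/(65963/(-942741)))/3 = 2*(1209829*(-1/879242) - 865568/(65963*(-1/942741)))/3 = 2*(-1209829/879242 - 865568/(-65963/942741))/3 = 2*(-1209829/879242 - 865568*(-942741/65963))/3 = 2*(-1209829/879242 + 816006441888/65963)/3 = (⅔)*(717467056174538569/57997440046) = 717467056174538569/86996160069 ≈ 8.2471e+6)
(257235 + (H(-582) - u))/(-2467184 + (-1575349 - 1*1970326)) = (257235 + (-3/(335 - 582) - 1*717467056174538569/86996160069))/(-2467184 + (-1575349 - 1*1970326)) = (257235 + (-3/(-247) - 717467056174538569/86996160069))/(-2467184 + (-1575349 - 1970326)) = (257235 + (-3*(-1/247) - 717467056174538569/86996160069))/(-2467184 - 3545675) = (257235 + (3/247 - 717467056174538569/86996160069))/(-6012859) = (257235 - 13631874047240195872/1652927041311)*(-1/6012859) = -13206683359768560787/1652927041311*(-1/6012859) = 13206683359768560787/9938817236690218149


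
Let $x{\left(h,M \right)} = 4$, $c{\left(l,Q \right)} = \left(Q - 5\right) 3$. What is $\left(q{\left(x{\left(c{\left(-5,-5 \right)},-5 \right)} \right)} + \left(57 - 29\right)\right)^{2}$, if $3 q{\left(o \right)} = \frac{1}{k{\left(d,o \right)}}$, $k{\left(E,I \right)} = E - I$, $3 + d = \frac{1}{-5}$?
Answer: $\frac{9114361}{11664} \approx 781.41$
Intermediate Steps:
$d = - \frac{16}{5}$ ($d = -3 + \frac{1}{-5} = -3 - \frac{1}{5} = - \frac{16}{5} \approx -3.2$)
$c{\left(l,Q \right)} = -15 + 3 Q$ ($c{\left(l,Q \right)} = \left(-5 + Q\right) 3 = -15 + 3 Q$)
$q{\left(o \right)} = \frac{1}{3 \left(- \frac{16}{5} - o\right)}$
$\left(q{\left(x{\left(c{\left(-5,-5 \right)},-5 \right)} \right)} + \left(57 - 29\right)\right)^{2} = \left(- \frac{5}{48 + 15 \cdot 4} + \left(57 - 29\right)\right)^{2} = \left(- \frac{5}{48 + 60} + \left(57 - 29\right)\right)^{2} = \left(- \frac{5}{108} + 28\right)^{2} = \left(\frac{3019}{108}\right)^{2} = \frac{9114361}{11664}$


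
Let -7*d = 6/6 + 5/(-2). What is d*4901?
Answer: 14703/14 ≈ 1050.2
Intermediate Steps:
d = 3/14 (d = -(6/6 + 5/(-2))/7 = -(6*(⅙) + 5*(-½))/7 = -(1 - 5/2)/7 = -⅐*(-3/2) = 3/14 ≈ 0.21429)
d*4901 = (3/14)*4901 = 14703/14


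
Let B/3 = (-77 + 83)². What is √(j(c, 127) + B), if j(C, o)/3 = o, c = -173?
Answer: √489 ≈ 22.113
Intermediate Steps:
j(C, o) = 3*o
B = 108 (B = 3*(-77 + 83)² = 3*6² = 3*36 = 108)
√(j(c, 127) + B) = √(3*127 + 108) = √(381 + 108) = √489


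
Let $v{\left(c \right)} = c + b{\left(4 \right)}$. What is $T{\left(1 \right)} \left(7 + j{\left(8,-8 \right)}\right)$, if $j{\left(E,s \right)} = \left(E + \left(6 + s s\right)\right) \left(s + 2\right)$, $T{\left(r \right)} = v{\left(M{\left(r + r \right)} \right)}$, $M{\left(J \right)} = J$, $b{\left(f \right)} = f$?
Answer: $-2766$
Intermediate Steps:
$v{\left(c \right)} = 4 + c$ ($v{\left(c \right)} = c + 4 = 4 + c$)
$T{\left(r \right)} = 4 + 2 r$ ($T{\left(r \right)} = 4 + \left(r + r\right) = 4 + 2 r$)
$j{\left(E,s \right)} = \left(2 + s\right) \left(6 + E + s^{2}\right)$ ($j{\left(E,s \right)} = \left(E + \left(6 + s^{2}\right)\right) \left(2 + s\right) = \left(6 + E + s^{2}\right) \left(2 + s\right) = \left(2 + s\right) \left(6 + E + s^{2}\right)$)
$T{\left(1 \right)} \left(7 + j{\left(8,-8 \right)}\right) = \left(4 + 2 \cdot 1\right) \left(7 + \left(12 + \left(-8\right)^{3} + 2 \cdot 8 + 2 \left(-8\right)^{2} + 6 \left(-8\right) + 8 \left(-8\right)\right)\right) = \left(4 + 2\right) \left(7 + \left(12 - 512 + 16 + 2 \cdot 64 - 48 - 64\right)\right) = 6 \left(7 + \left(12 - 512 + 16 + 128 - 48 - 64\right)\right) = 6 \left(7 - 468\right) = 6 \left(-461\right) = -2766$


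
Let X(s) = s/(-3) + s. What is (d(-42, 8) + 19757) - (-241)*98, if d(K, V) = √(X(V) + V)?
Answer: 43375 + 2*√30/3 ≈ 43379.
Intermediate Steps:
X(s) = 2*s/3 (X(s) = s*(-⅓) + s = -s/3 + s = 2*s/3)
d(K, V) = √15*√V/3 (d(K, V) = √(2*V/3 + V) = √(5*V/3) = √15*√V/3)
(d(-42, 8) + 19757) - (-241)*98 = (√15*√8/3 + 19757) - (-241)*98 = (√15*(2*√2)/3 + 19757) - 1*(-23618) = (2*√30/3 + 19757) + 23618 = (19757 + 2*√30/3) + 23618 = 43375 + 2*√30/3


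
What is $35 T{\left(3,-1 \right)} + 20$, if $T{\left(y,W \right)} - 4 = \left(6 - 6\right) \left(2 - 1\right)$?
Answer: $160$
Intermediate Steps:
$T{\left(y,W \right)} = 4$ ($T{\left(y,W \right)} = 4 + \left(6 - 6\right) \left(2 - 1\right) = 4 + 0 \cdot 1 = 4 + 0 = 4$)
$35 T{\left(3,-1 \right)} + 20 = 35 \cdot 4 + 20 = 140 + 20 = 160$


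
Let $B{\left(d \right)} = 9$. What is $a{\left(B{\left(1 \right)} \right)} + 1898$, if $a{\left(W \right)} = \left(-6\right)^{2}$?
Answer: $1934$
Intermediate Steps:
$a{\left(W \right)} = 36$
$a{\left(B{\left(1 \right)} \right)} + 1898 = 36 + 1898 = 1934$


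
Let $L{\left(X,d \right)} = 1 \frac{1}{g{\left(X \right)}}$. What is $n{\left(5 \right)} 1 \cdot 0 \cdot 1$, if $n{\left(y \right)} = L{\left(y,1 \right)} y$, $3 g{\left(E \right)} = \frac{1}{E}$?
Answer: $0$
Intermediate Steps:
$g{\left(E \right)} = \frac{1}{3 E}$
$L{\left(X,d \right)} = 3 X$ ($L{\left(X,d \right)} = 1 \frac{1}{\frac{1}{3} \frac{1}{X}} = 1 \cdot 3 X = 3 X$)
$n{\left(y \right)} = 3 y^{2}$ ($n{\left(y \right)} = 3 y y = 3 y^{2}$)
$n{\left(5 \right)} 1 \cdot 0 \cdot 1 = 3 \cdot 5^{2} \cdot 1 \cdot 0 \cdot 1 = 3 \cdot 25 \cdot 0 \cdot 1 = 75 \cdot 0 = 0$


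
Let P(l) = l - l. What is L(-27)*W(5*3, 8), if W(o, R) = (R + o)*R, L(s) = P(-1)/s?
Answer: 0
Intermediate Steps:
P(l) = 0
L(s) = 0 (L(s) = 0/s = 0)
W(o, R) = R*(R + o)
L(-27)*W(5*3, 8) = 0*(8*(8 + 5*3)) = 0*(8*(8 + 15)) = 0*(8*23) = 0*184 = 0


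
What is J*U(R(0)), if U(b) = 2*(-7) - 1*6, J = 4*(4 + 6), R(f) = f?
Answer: -800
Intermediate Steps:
J = 40 (J = 4*10 = 40)
U(b) = -20 (U(b) = -14 - 6 = -20)
J*U(R(0)) = 40*(-20) = -800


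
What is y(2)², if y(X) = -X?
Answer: 4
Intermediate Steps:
y(2)² = (-1*2)² = (-2)² = 4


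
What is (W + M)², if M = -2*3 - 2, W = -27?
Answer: 1225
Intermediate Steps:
M = -8 (M = -6 - 2 = -8)
(W + M)² = (-27 - 8)² = (-35)² = 1225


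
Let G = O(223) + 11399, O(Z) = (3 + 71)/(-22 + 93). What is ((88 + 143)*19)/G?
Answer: 14839/38543 ≈ 0.38500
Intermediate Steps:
O(Z) = 74/71
G = 809403/71 (G = 74/71 + 11399 = 809403/71 ≈ 11400.)
((88 + 143)*19)/G = ((88 + 143)*19)/(809403/71) = (231*19)*(71/809403) = 4389*(71/809403) = 14839/38543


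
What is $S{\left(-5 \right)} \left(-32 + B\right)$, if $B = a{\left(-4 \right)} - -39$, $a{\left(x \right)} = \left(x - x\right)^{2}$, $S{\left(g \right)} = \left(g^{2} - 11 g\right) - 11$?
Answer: $483$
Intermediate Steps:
$S{\left(g \right)} = -11 + g^{2} - 11 g$
$a{\left(x \right)} = 0$ ($a{\left(x \right)} = 0^{2} = 0$)
$B = 39$ ($B = 0 - -39 = 0 + 39 = 39$)
$S{\left(-5 \right)} \left(-32 + B\right) = \left(-11 + \left(-5\right)^{2} - -55\right) \left(-32 + 39\right) = \left(-11 + 25 + 55\right) 7 = 69 \cdot 7 = 483$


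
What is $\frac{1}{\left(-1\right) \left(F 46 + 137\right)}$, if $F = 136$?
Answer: $- \frac{1}{6393} \approx -0.00015642$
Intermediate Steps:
$\frac{1}{\left(-1\right) \left(F 46 + 137\right)} = \frac{1}{\left(-1\right) \left(136 \cdot 46 + 137\right)} = \frac{1}{\left(-1\right) \left(6256 + 137\right)} = \frac{1}{\left(-1\right) 6393} = \frac{1}{-6393} = - \frac{1}{6393}$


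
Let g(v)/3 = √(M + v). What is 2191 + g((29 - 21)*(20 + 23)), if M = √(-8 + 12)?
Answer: 2191 + 3*√346 ≈ 2246.8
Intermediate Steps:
M = 2 (M = √4 = 2)
g(v) = 3*√(2 + v)
2191 + g((29 - 21)*(20 + 23)) = 2191 + 3*√(2 + (29 - 21)*(20 + 23)) = 2191 + 3*√(2 + 8*43) = 2191 + 3*√(2 + 344) = 2191 + 3*√346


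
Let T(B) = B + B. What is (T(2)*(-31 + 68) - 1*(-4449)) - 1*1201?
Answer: 3396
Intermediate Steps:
T(B) = 2*B
(T(2)*(-31 + 68) - 1*(-4449)) - 1*1201 = ((2*2)*(-31 + 68) - 1*(-4449)) - 1*1201 = (4*37 + 4449) - 1201 = (148 + 4449) - 1201 = 4597 - 1201 = 3396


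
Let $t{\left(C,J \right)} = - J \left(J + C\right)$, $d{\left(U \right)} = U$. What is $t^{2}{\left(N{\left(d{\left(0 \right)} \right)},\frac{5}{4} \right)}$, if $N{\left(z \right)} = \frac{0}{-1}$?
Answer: $\frac{625}{256} \approx 2.4414$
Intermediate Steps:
$N{\left(z \right)} = 0$ ($N{\left(z \right)} = 0 \left(-1\right) = 0$)
$t{\left(C,J \right)} = - J \left(C + J\right)$
$t^{2}{\left(N{\left(d{\left(0 \right)} \right)},\frac{5}{4} \right)} = \left(- \frac{5}{4} \left(0 + \frac{5}{4}\right)\right)^{2} = \left(- 5 \cdot \frac{1}{4} \left(0 + 5 \cdot \frac{1}{4}\right)\right)^{2} = \left(\left(-1\right) \frac{5}{4} \left(0 + \frac{5}{4}\right)\right)^{2} = \left(\left(-1\right) \frac{5}{4} \cdot \frac{5}{4}\right)^{2} = \left(- \frac{25}{16}\right)^{2} = \frac{625}{256}$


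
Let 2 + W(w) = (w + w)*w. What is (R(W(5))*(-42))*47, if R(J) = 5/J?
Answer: -1645/8 ≈ -205.63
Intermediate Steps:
W(w) = -2 + 2*w**2 (W(w) = -2 + (w + w)*w = -2 + (2*w)*w = -2 + 2*w**2)
(R(W(5))*(-42))*47 = ((5/(-2 + 2*5**2))*(-42))*47 = ((5/(-2 + 2*25))*(-42))*47 = ((5/(-2 + 50))*(-42))*47 = ((5/48)*(-42))*47 = -35/8*47 = -1645/8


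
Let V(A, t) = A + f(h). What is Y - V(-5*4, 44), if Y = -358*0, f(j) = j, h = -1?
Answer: 21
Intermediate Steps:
V(A, t) = -1 + A (V(A, t) = A - 1 = -1 + A)
Y = 0
Y - V(-5*4, 44) = 0 - (-1 - 5*4) = 0 - (-1 - 20) = 0 - 1*(-21) = 0 + 21 = 21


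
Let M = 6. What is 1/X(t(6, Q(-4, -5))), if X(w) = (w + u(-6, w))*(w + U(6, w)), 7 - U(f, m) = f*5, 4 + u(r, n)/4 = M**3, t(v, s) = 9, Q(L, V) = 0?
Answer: -1/11998 ≈ -8.3347e-5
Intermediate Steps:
u(r, n) = 848 (u(r, n) = -16 + 4*6**3 = -16 + 4*216 = -16 + 864 = 848)
U(f, m) = 7 - 5*f (U(f, m) = 7 - f*5 = 7 - 5*f)
X(w) = (-23 + w)*(848 + w) (X(w) = (w + 848)*(w + (7 - 5*6)) = (848 + w)*(w + (7 - 30)) = (848 + w)*(w - 23) = (848 + w)*(-23 + w) = (-23 + w)*(848 + w))
1/X(t(6, Q(-4, -5))) = 1/(-19504 + 9**2 + 825*9) = 1/(-19504 + 81 + 7425) = 1/(-11998) = -1/11998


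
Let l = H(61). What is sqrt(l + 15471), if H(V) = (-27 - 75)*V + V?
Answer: 7*sqrt(190) ≈ 96.488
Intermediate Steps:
H(V) = -101*V (H(V) = -102*V + V = -101*V)
l = -6161 (l = -101*61 = -6161)
sqrt(l + 15471) = sqrt(-6161 + 15471) = sqrt(9310) = 7*sqrt(190)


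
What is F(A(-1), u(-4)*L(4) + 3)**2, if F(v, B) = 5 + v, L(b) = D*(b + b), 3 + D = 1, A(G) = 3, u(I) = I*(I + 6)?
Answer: 64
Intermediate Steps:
u(I) = I*(6 + I)
D = -2 (D = -3 + 1 = -2)
L(b) = -4*b (L(b) = -2*(b + b) = -4*b)
F(A(-1), u(-4)*L(4) + 3)**2 = (5 + 3)**2 = 8**2 = 64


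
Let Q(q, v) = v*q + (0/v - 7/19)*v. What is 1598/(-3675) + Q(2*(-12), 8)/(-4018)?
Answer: -1105942/2862825 ≈ -0.38631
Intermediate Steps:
Q(q, v) = -7*v/19 + q*v (Q(q, v) = q*v + (0 - 7*1/19)*v = q*v + (0 - 7/19)*v = q*v - 7*v/19 = -7*v/19 + q*v)
1598/(-3675) + Q(2*(-12), 8)/(-4018) = 1598/(-3675) + ((1/19)*8*(-7 + 19*(2*(-12))))/(-4018) = 1598*(-1/3675) + ((1/19)*8*(-7 + 19*(-24)))*(-1/4018) = -1598/3675 + ((1/19)*8*(-7 - 456))*(-1/4018) = -1598/3675 + ((1/19)*8*(-463))*(-1/4018) = -1598/3675 - 3704/19*(-1/4018) = -1598/3675 + 1852/38171 = -1105942/2862825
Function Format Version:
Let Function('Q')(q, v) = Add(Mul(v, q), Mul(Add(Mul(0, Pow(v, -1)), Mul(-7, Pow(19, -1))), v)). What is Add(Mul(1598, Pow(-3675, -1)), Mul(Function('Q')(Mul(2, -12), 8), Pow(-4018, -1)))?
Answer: Rational(-1105942, 2862825) ≈ -0.38631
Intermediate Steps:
Function('Q')(q, v) = Add(Mul(Rational(-7, 19), v), Mul(q, v)) (Function('Q')(q, v) = Add(Mul(q, v), Mul(Add(0, Mul(-7, Rational(1, 19))), v)) = Add(Mul(q, v), Mul(Add(0, Rational(-7, 19)), v)) = Add(Mul(q, v), Mul(Rational(-7, 19), v)) = Add(Mul(Rational(-7, 19), v), Mul(q, v)))
Add(Mul(1598, Pow(-3675, -1)), Mul(Function('Q')(Mul(2, -12), 8), Pow(-4018, -1))) = Add(Mul(1598, Pow(-3675, -1)), Mul(Mul(Rational(1, 19), 8, Add(-7, Mul(19, Mul(2, -12)))), Pow(-4018, -1))) = Add(Mul(1598, Rational(-1, 3675)), Mul(Mul(Rational(1, 19), 8, Add(-7, Mul(19, -24))), Rational(-1, 4018))) = Add(Rational(-1598, 3675), Mul(Mul(Rational(1, 19), 8, Add(-7, -456)), Rational(-1, 4018))) = Add(Rational(-1598, 3675), Mul(Mul(Rational(1, 19), 8, -463), Rational(-1, 4018))) = Add(Rational(-1598, 3675), Mul(Rational(-3704, 19), Rational(-1, 4018))) = Add(Rational(-1598, 3675), Rational(1852, 38171)) = Rational(-1105942, 2862825)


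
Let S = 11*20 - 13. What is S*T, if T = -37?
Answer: -7659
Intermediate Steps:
S = 207 (S = 220 - 13 = 207)
S*T = 207*(-37) = -7659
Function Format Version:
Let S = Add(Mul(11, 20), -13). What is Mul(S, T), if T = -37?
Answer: -7659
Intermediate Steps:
S = 207 (S = Add(220, -13) = 207)
Mul(S, T) = Mul(207, -37) = -7659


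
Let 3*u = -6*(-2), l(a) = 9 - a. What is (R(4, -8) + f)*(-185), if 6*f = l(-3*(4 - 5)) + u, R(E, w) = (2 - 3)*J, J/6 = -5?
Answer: -17575/3 ≈ -5858.3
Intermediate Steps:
J = -30 (J = 6*(-5) = -30)
u = 4 (u = (-6*(-2))/3 = (1/3)*12 = 4)
R(E, w) = 30 (R(E, w) = (2 - 3)*(-30) = -1*(-30) = 30)
f = 5/3 (f = ((9 - (-3)*(4 - 5)) + 4)/6 = ((9 - (-3)*(-1)) + 4)/6 = ((9 - 1*3) + 4)/6 = ((9 - 3) + 4)/6 = (6 + 4)/6 = (1/6)*10 = 5/3 ≈ 1.6667)
(R(4, -8) + f)*(-185) = (30 + 5/3)*(-185) = (95/3)*(-185) = -17575/3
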